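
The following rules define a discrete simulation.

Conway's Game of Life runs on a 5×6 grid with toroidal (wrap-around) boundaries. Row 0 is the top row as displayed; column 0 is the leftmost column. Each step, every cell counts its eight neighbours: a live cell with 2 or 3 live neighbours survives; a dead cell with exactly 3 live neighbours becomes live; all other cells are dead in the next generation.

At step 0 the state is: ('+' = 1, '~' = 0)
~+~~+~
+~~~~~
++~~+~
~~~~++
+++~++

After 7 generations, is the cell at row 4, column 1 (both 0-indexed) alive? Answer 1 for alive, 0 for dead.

t=0: ~+~~+~
+~~~~~
++~~+~
~~~~++
+++~++
t=1: ~~+++~
+~~~~~
++~~+~
~~+~~~
~++~~~
t=2: ~~++~~
+~+~+~
++~~~+
+~++~~
~+~~~~
t=3: ~~++~~
+~+~+~
~~~~+~
~~+~~+
~+~~~~
t=4: ~~++~~
~++~++
~+~~+~
~~~~~~
~+~+~~
t=5: +~~~~~
++~~++
++++++
~~+~~~
~~~+~~
t=6: ++~~+~
~~~~~~
~~~~~~
+~~~~+
~~~~~~
t=7: ~~~~~~
~~~~~~
~~~~~~
~~~~~~
~+~~~~

1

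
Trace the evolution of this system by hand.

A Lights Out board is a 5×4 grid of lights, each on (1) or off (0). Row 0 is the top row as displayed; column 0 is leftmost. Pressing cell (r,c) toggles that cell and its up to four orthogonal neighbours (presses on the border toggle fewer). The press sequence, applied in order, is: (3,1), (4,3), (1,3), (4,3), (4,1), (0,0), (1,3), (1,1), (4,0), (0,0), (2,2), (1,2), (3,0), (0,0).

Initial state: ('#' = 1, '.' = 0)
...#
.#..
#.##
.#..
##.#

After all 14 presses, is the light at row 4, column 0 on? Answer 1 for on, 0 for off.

t=0: ...#
.#..
#.##
.#..
##.#
t=1: ...#
.#..
####
#.#.
#..#
t=2: ...#
.#..
####
#.##
#.#.
t=3: ....
.###
###.
#.##
#.#.
t=4: ....
.###
###.
#.#.
#..#
t=5: ....
.###
###.
###.
.###
t=6: ##..
####
###.
###.
.###
t=7: ##.#
##..
####
###.
.###
t=8: #..#
..#.
#.##
###.
.###
t=9: #..#
..#.
#.##
.##.
#.##
t=10: .#.#
#.#.
#.##
.##.
#.##
t=11: .#.#
#...
##..
.#..
#.##
t=12: .###
####
###.
.#..
#.##
t=13: .###
####
.##.
#...
..##
t=14: #.##
.###
.##.
#...
..##

0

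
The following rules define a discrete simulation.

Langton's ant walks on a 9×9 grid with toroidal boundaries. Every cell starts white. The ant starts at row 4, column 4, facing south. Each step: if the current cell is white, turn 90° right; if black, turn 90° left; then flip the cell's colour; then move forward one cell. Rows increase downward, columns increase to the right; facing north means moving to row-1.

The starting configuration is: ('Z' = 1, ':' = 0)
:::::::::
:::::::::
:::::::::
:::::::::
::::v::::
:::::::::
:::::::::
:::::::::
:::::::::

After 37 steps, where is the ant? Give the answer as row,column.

k=0  :::::::::
:::::::::
:::::::::
:::::::::
::::v::::
:::::::::
:::::::::
:::::::::
:::::::::
k=1  :::::::::
:::::::::
:::::::::
:::::::::
:::<Z::::
:::::::::
:::::::::
:::::::::
:::::::::
k=2  :::::::::
:::::::::
:::::::::
:::^:::::
:::ZZ::::
:::::::::
:::::::::
:::::::::
:::::::::
k=3  :::::::::
:::::::::
:::::::::
:::Z>::::
:::ZZ::::
:::::::::
:::::::::
:::::::::
:::::::::
k=4  :::::::::
:::::::::
:::::::::
:::ZZ::::
:::Zv::::
:::::::::
:::::::::
:::::::::
:::::::::
k=5  :::::::::
:::::::::
:::::::::
:::ZZ::::
:::Z:>:::
:::::::::
:::::::::
:::::::::
:::::::::
k=6  :::::::::
:::::::::
:::::::::
:::ZZ::::
:::Z:Z:::
:::::v:::
:::::::::
:::::::::
:::::::::
k=7  :::::::::
:::::::::
:::::::::
:::ZZ::::
:::Z:Z:::
::::<Z:::
:::::::::
:::::::::
:::::::::
k=8  :::::::::
:::::::::
:::::::::
:::ZZ::::
:::Z^Z:::
::::ZZ:::
:::::::::
:::::::::
:::::::::
k=9  :::::::::
:::::::::
:::::::::
:::ZZ::::
:::ZZ>:::
::::ZZ:::
:::::::::
:::::::::
:::::::::
k=10  :::::::::
:::::::::
:::::::::
:::ZZ^:::
:::ZZ::::
::::ZZ:::
:::::::::
:::::::::
:::::::::
k=11  :::::::::
:::::::::
:::::::::
:::ZZZ>::
:::ZZ::::
::::ZZ:::
:::::::::
:::::::::
:::::::::
k=12  :::::::::
:::::::::
:::::::::
:::ZZZZ::
:::ZZ:v::
::::ZZ:::
:::::::::
:::::::::
:::::::::
k=13  :::::::::
:::::::::
:::::::::
:::ZZZZ::
:::ZZ<Z::
::::ZZ:::
:::::::::
:::::::::
:::::::::
k=14  :::::::::
:::::::::
:::::::::
:::ZZ^Z::
:::ZZZZ::
::::ZZ:::
:::::::::
:::::::::
:::::::::
k=15  :::::::::
:::::::::
:::::::::
:::Z<:Z::
:::ZZZZ::
::::ZZ:::
:::::::::
:::::::::
:::::::::
k=16  :::::::::
:::::::::
:::::::::
:::Z::Z::
:::ZvZZ::
::::ZZ:::
:::::::::
:::::::::
:::::::::
k=17  :::::::::
:::::::::
:::::::::
:::Z::Z::
:::Z:>Z::
::::ZZ:::
:::::::::
:::::::::
:::::::::
k=18  :::::::::
:::::::::
:::::::::
:::Z:^Z::
:::Z::Z::
::::ZZ:::
:::::::::
:::::::::
:::::::::
k=19  :::::::::
:::::::::
:::::::::
:::Z:Z>::
:::Z::Z::
::::ZZ:::
:::::::::
:::::::::
:::::::::
k=20  :::::::::
:::::::::
::::::^::
:::Z:Z:::
:::Z::Z::
::::ZZ:::
:::::::::
:::::::::
:::::::::
k=21  :::::::::
:::::::::
::::::Z>:
:::Z:Z:::
:::Z::Z::
::::ZZ:::
:::::::::
:::::::::
:::::::::
k=22  :::::::::
:::::::::
::::::ZZ:
:::Z:Z:v:
:::Z::Z::
::::ZZ:::
:::::::::
:::::::::
:::::::::
k=23  :::::::::
:::::::::
::::::ZZ:
:::Z:Z<Z:
:::Z::Z::
::::ZZ:::
:::::::::
:::::::::
:::::::::
k=24  :::::::::
:::::::::
::::::^Z:
:::Z:ZZZ:
:::Z::Z::
::::ZZ:::
:::::::::
:::::::::
:::::::::
k=25  :::::::::
:::::::::
:::::<:Z:
:::Z:ZZZ:
:::Z::Z::
::::ZZ:::
:::::::::
:::::::::
:::::::::
k=26  :::::::::
:::::^:::
:::::Z:Z:
:::Z:ZZZ:
:::Z::Z::
::::ZZ:::
:::::::::
:::::::::
:::::::::
k=27  :::::::::
:::::Z>::
:::::Z:Z:
:::Z:ZZZ:
:::Z::Z::
::::ZZ:::
:::::::::
:::::::::
:::::::::
k=28  :::::::::
:::::ZZ::
:::::ZvZ:
:::Z:ZZZ:
:::Z::Z::
::::ZZ:::
:::::::::
:::::::::
:::::::::
k=29  :::::::::
:::::ZZ::
:::::<ZZ:
:::Z:ZZZ:
:::Z::Z::
::::ZZ:::
:::::::::
:::::::::
:::::::::
k=30  :::::::::
:::::ZZ::
::::::ZZ:
:::Z:vZZ:
:::Z::Z::
::::ZZ:::
:::::::::
:::::::::
:::::::::
k=31  :::::::::
:::::ZZ::
::::::ZZ:
:::Z::>Z:
:::Z::Z::
::::ZZ:::
:::::::::
:::::::::
:::::::::
k=32  :::::::::
:::::ZZ::
::::::^Z:
:::Z:::Z:
:::Z::Z::
::::ZZ:::
:::::::::
:::::::::
:::::::::
k=33  :::::::::
:::::ZZ::
:::::<:Z:
:::Z:::Z:
:::Z::Z::
::::ZZ:::
:::::::::
:::::::::
:::::::::
k=34  :::::::::
:::::^Z::
:::::Z:Z:
:::Z:::Z:
:::Z::Z::
::::ZZ:::
:::::::::
:::::::::
:::::::::
k=35  :::::::::
::::<:Z::
:::::Z:Z:
:::Z:::Z:
:::Z::Z::
::::ZZ:::
:::::::::
:::::::::
:::::::::
k=36  ::::^::::
::::Z:Z::
:::::Z:Z:
:::Z:::Z:
:::Z::Z::
::::ZZ:::
:::::::::
:::::::::
:::::::::
k=37  ::::Z>:::
::::Z:Z::
:::::Z:Z:
:::Z:::Z:
:::Z::Z::
::::ZZ:::
:::::::::
:::::::::
:::::::::

0,5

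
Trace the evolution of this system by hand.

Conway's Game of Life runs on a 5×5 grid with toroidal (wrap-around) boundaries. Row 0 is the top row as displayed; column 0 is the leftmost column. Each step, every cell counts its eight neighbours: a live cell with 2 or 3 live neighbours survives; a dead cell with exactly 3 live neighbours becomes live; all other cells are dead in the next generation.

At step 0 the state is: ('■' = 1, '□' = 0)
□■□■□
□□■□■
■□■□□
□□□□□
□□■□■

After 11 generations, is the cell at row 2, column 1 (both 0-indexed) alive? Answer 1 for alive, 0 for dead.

k=0  □■□■□
□□■□■
■□■□□
□□□□□
□□■□■
k=1  ■■□□■
■□■□■
□■□■□
□■□■□
□□■■□
k=2  □□□□□
□□■□□
□■□■□
□■□■■
□□□■□
k=3  □□□□□
□□■□□
■■□■■
■□□■■
□□■■■
k=4  □□■□□
■■■■■
□■□□□
□□□□□
■□■□□
k=5  □□□□□
■□□■■
□■□■■
□■□□□
□■□□□
k=6  ■□□□■
■□■■□
□■□■□
□■□□□
□□□□□
k=7  ■■□■■
■□■■□
■■□■■
□□■□□
■□□□□
k=8  □□□■□
□□□□□
■□□□□
□□■■□
■□■■□
k=9  □□■■■
□□□□□
□□□□□
□□■■□
□■□□□
k=10  □□■■□
□□□■□
□□□□□
□□■□□
□■□□■
k=11  □□■■■
□□■■□
□□□□□
□□□□□
□■□□□

0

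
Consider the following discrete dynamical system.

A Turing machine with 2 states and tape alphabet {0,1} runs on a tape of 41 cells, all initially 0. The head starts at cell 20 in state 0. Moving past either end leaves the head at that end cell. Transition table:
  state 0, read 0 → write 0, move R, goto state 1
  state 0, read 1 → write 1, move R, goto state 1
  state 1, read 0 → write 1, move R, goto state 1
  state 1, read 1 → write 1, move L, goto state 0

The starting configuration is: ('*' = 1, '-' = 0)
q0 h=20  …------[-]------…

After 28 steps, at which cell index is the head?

39

gen 0: q0 h=20  …------[-]------…
gen 1: q1 h=21  …------[-]------…
gen 2: q1 h=22  …-----*[-]------…
gen 3: q1 h=23  …----**[-]------…
gen 4: q1 h=24  …---***[-]------…
gen 5: q1 h=25  …--****[-]------…
gen 6: q1 h=26  …-*****[-]------…
gen 7: q1 h=27  …******[-]------…
gen 8: q1 h=28  …******[-]------…
gen 9: q1 h=29  …******[-]------…
gen 10: q1 h=30  …******[-]------…
gen 11: q1 h=31  …******[-]------…
gen 12: q1 h=32  …******[-]------…
gen 13: q1 h=33  …******[-]------…
gen 14: q1 h=34  …******[-]------|
gen 15: q1 h=35  …******[-]-----|
gen 16: q1 h=36  …******[-]----|
gen 17: q1 h=37  …******[-]---|
gen 18: q1 h=38  …******[-]--|
gen 19: q1 h=39  …******[-]-|
gen 20: q1 h=40  …******[-]|
gen 21: q1 h=40  …******[*]|
gen 22: q0 h=39  …******[*]*|
gen 23: q1 h=40  …******[*]|
gen 24: q0 h=39  …******[*]*|
gen 25: q1 h=40  …******[*]|
gen 26: q0 h=39  …******[*]*|
gen 27: q1 h=40  …******[*]|
gen 28: q0 h=39  …******[*]*|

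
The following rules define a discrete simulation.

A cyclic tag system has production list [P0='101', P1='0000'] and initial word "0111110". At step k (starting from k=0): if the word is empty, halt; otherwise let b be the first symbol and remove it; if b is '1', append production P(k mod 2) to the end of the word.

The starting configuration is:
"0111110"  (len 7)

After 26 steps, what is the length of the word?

[0] "0111110"  (len 7)
[1] "111110"  (len 6)
[2] "111100000"  (len 9)
[3] "11100000101"  (len 11)
[4] "11000001010000"  (len 14)
[5] "1000001010000101"  (len 16)
[6] "0000010100001010000"  (len 19)
[7] "000010100001010000"  (len 18)
[8] "00010100001010000"  (len 17)
[9] "0010100001010000"  (len 16)
[10] "010100001010000"  (len 15)
[11] "10100001010000"  (len 14)
[12] "01000010100000000"  (len 17)
[13] "1000010100000000"  (len 16)
[14] "0000101000000000000"  (len 19)
[15] "000101000000000000"  (len 18)
[16] "00101000000000000"  (len 17)
[17] "0101000000000000"  (len 16)
[18] "101000000000000"  (len 15)
[19] "01000000000000101"  (len 17)
[20] "1000000000000101"  (len 16)
[21] "000000000000101101"  (len 18)
[22] "00000000000101101"  (len 17)
[23] "0000000000101101"  (len 16)
[24] "000000000101101"  (len 15)
[25] "00000000101101"  (len 14)
[26] "0000000101101"  (len 13)

13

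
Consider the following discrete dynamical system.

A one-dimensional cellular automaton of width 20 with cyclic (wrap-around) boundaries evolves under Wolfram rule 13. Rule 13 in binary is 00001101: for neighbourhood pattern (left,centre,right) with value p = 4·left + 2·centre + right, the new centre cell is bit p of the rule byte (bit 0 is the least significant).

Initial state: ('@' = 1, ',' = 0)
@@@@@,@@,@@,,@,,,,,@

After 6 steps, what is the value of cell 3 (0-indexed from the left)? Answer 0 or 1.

gen 0: @@@@@,@@,@@,,@,,,,,@
gen 1: ,,,,,,@,,@,,,@,@@@,@
gen 2: ,@@@@,@,,@,@,@,@,,,@
gen 3: ,@,,,,@,,@,@,@,@,@,@
gen 4: ,@,@@,@,,@,@,@,@,@,@
gen 5: ,@,@,,@,,@,@,@,@,@,@
gen 6: ,@,@,,@,,@,@,@,@,@,@

1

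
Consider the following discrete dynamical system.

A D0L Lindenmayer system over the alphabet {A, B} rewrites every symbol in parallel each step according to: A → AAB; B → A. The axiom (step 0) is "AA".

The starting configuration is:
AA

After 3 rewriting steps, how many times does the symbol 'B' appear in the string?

10

t=0: AA
t=1: AABAAB
t=2: AABAABAAABAABA
t=3: AABAABAAABAABAAABAABAABAAABAABAAAB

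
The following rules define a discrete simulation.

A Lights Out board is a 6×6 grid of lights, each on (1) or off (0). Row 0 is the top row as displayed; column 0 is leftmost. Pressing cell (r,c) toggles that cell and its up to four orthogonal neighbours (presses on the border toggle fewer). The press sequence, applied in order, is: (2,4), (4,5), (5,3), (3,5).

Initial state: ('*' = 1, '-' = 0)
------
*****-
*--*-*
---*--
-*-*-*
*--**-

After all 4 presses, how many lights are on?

14

0) ------
*****-
*--*-*
---*--
-*-*-*
*--**-
1) ------
****--
*---*-
---**-
-*-*-*
*--**-
2) ------
****--
*---*-
---***
-*-**-
*--***
3) ------
****--
*---*-
---***
-*--*-
*-*--*
4) ------
****--
*---**
---*--
-*--**
*-*--*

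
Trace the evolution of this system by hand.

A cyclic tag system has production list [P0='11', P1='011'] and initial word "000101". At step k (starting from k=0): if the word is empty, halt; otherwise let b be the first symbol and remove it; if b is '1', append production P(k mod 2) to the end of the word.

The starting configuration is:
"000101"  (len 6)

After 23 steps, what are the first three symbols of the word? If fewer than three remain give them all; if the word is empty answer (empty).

111

step 0: "000101"  (len 6)
step 1: "00101"  (len 5)
step 2: "0101"  (len 4)
step 3: "101"  (len 3)
step 4: "01011"  (len 5)
step 5: "1011"  (len 4)
step 6: "011011"  (len 6)
step 7: "11011"  (len 5)
step 8: "1011011"  (len 7)
step 9: "01101111"  (len 8)
step 10: "1101111"  (len 7)
step 11: "10111111"  (len 8)
step 12: "0111111011"  (len 10)
step 13: "111111011"  (len 9)
step 14: "11111011011"  (len 11)
step 15: "111101101111"  (len 12)
step 16: "11101101111011"  (len 14)
step 17: "110110111101111"  (len 15)
step 18: "10110111101111011"  (len 17)
step 19: "011011110111101111"  (len 18)
step 20: "11011110111101111"  (len 17)
step 21: "101111011110111111"  (len 18)
step 22: "01111011110111111011"  (len 20)
step 23: "1111011110111111011"  (len 19)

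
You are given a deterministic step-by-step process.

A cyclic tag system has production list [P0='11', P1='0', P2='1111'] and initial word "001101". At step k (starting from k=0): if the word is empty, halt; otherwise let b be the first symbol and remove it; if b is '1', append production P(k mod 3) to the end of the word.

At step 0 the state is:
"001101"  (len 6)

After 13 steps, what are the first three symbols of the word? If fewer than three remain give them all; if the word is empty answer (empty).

111

t=0: "001101"  (len 6)
t=1: "01101"  (len 5)
t=2: "1101"  (len 4)
t=3: "1011111"  (len 7)
t=4: "01111111"  (len 8)
t=5: "1111111"  (len 7)
t=6: "1111111111"  (len 10)
t=7: "11111111111"  (len 11)
t=8: "11111111110"  (len 11)
t=9: "11111111101111"  (len 14)
t=10: "111111110111111"  (len 15)
t=11: "111111101111110"  (len 15)
t=12: "111111011111101111"  (len 18)
t=13: "1111101111110111111"  (len 19)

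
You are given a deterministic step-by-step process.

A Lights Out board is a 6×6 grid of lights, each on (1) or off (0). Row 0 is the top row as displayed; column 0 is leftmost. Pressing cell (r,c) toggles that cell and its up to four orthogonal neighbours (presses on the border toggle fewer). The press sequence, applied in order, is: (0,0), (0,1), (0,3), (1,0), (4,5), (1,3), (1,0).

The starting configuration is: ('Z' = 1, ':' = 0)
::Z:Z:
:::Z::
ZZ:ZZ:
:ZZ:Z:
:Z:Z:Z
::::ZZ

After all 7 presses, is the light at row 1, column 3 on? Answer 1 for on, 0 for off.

1

gen 0: ::Z:Z:
:::Z::
ZZ:ZZ:
:ZZ:Z:
:Z:Z:Z
::::ZZ
gen 1: ZZZ:Z:
Z::Z::
ZZ:ZZ:
:ZZ:Z:
:Z:Z:Z
::::ZZ
gen 2: ::::Z:
ZZ:Z::
ZZ:ZZ:
:ZZ:Z:
:Z:Z:Z
::::ZZ
gen 3: ::ZZ::
ZZ::::
ZZ:ZZ:
:ZZ:Z:
:Z:Z:Z
::::ZZ
gen 4: Z:ZZ::
::::::
:Z:ZZ:
:ZZ:Z:
:Z:Z:Z
::::ZZ
gen 5: Z:ZZ::
::::::
:Z:ZZ:
:ZZ:ZZ
:Z:ZZ:
::::Z:
gen 6: Z:Z:::
::ZZZ:
:Z::Z:
:ZZ:ZZ
:Z:ZZ:
::::Z:
gen 7: ::Z:::
ZZZZZ:
ZZ::Z:
:ZZ:ZZ
:Z:ZZ:
::::Z:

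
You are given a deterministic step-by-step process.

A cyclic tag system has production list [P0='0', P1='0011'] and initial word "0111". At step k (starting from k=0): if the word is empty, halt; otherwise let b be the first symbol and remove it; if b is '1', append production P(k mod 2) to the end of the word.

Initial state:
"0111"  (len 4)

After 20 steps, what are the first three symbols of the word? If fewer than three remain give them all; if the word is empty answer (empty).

110

k=0  "0111"  (len 4)
k=1  "111"  (len 3)
k=2  "110011"  (len 6)
k=3  "100110"  (len 6)
k=4  "001100011"  (len 9)
k=5  "01100011"  (len 8)
k=6  "1100011"  (len 7)
k=7  "1000110"  (len 7)
k=8  "0001100011"  (len 10)
k=9  "001100011"  (len 9)
k=10  "01100011"  (len 8)
k=11  "1100011"  (len 7)
k=12  "1000110011"  (len 10)
k=13  "0001100110"  (len 10)
k=14  "001100110"  (len 9)
k=15  "01100110"  (len 8)
k=16  "1100110"  (len 7)
k=17  "1001100"  (len 7)
k=18  "0011000011"  (len 10)
k=19  "011000011"  (len 9)
k=20  "11000011"  (len 8)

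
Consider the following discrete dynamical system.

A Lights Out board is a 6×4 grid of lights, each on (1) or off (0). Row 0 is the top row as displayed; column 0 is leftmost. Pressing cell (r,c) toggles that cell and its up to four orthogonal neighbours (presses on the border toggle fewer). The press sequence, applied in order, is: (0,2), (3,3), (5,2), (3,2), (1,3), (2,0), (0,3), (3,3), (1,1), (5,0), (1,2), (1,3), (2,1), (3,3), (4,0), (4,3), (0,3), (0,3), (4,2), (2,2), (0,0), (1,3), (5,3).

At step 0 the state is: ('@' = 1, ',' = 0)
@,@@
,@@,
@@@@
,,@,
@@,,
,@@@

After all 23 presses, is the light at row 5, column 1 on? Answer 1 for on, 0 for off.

step 0: @,@@
,@@,
@@@@
,,@,
@@,,
,@@@
step 1: @@,,
,@,,
@@@@
,,@,
@@,,
,@@@
step 2: @@,,
,@,,
@@@,
,,,@
@@,@
,@@@
step 3: @@,,
,@,,
@@@,
,,,@
@@@@
,,,,
step 4: @@,,
,@,,
@@,,
,@@,
@@,@
,,,,
step 5: @@,@
,@@@
@@,@
,@@,
@@,@
,,,,
step 6: @@,@
@@@@
,,,@
@@@,
@@,@
,,,,
step 7: @@@,
@@@,
,,,@
@@@,
@@,@
,,,,
step 8: @@@,
@@@,
,,,,
@@,@
@@,,
,,,,
step 9: @,@,
,,,,
,@,,
@@,@
@@,,
,,,,
step 10: @,@,
,,,,
,@,,
@@,@
,@,,
@@,,
step 11: @,,,
,@@@
,@@,
@@,@
,@,,
@@,,
step 12: @,,@
,@,,
,@@@
@@,@
,@,,
@@,,
step 13: @,,@
,,,,
@,,@
@,,@
,@,,
@@,,
step 14: @,,@
,,,,
@,,,
@,@,
,@,@
@@,,
step 15: @,,@
,,,,
@,,,
,,@,
@,,@
,@,,
step 16: @,,@
,,,,
@,,,
,,@@
@,@,
,@,@
step 17: @,@,
,,,@
@,,,
,,@@
@,@,
,@,@
step 18: @,,@
,,,,
@,,,
,,@@
@,@,
,@,@
step 19: @,,@
,,,,
@,,,
,,,@
@@,@
,@@@
step 20: @,,@
,,@,
@@@@
,,@@
@@,@
,@@@
step 21: ,@,@
@,@,
@@@@
,,@@
@@,@
,@@@
step 22: ,@,,
@,,@
@@@,
,,@@
@@,@
,@@@
step 23: ,@,,
@,,@
@@@,
,,@@
@@,,
,@,,

1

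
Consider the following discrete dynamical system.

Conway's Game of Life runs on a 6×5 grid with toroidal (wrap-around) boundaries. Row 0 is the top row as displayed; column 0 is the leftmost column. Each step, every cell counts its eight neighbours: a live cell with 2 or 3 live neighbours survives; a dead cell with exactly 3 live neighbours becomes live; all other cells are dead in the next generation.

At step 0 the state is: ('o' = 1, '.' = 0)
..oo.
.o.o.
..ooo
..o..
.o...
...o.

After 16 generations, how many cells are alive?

8

[0] ..oo.
.o.o.
..ooo
..o..
.o...
...o.
[1] ...oo
.o...
.o..o
.oo..
..o..
...o.
[2] ..ooo
..ooo
.o...
oooo.
.ooo.
..ooo
[3] oo...
oo..o
.....
o..oo
.....
o....
[4] .....
.o..o
.o.o.
....o
o....
oo...
[5] .o...
o.o..
..ooo
o...o
oo..o
oo...
[6] ..o..
o.o.o
..o..
..o..
.....
..o.o
[7] o.o.o
..o..
..o..
.....
...o.
...o.
[8] .oo.o
..o..
.....
.....
.....
..oo.
[9] .o...
.ooo.
.....
.....
.....
.ooo.
[10] o....
.oo..
..o..
.....
..o..
.oo..
[11] o....
.oo..
.oo..
.....
.oo..
.oo..
[12] o....
o.o..
.oo..
.....
.oo..
o.o..
[13] o...o
o.o..
.oo..
.....
.oo..
o.o..
[14] o..oo
o.ooo
.oo..
.....
.oo..
o.ooo
[15] .....
.....
ooo.o
.....
ooo.o
.....
[16] .....
oo...
oo...
.....
oo...
oo...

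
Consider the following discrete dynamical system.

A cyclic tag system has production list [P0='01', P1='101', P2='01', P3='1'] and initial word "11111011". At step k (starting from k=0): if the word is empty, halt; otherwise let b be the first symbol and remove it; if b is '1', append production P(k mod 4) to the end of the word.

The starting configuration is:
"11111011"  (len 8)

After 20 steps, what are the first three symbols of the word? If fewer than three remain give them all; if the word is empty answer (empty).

110

k=0  "11111011"  (len 8)
k=1  "111101101"  (len 9)
k=2  "11101101101"  (len 11)
k=3  "110110110101"  (len 12)
k=4  "101101101011"  (len 12)
k=5  "0110110101101"  (len 13)
k=6  "110110101101"  (len 12)
k=7  "1011010110101"  (len 13)
k=8  "0110101101011"  (len 13)
k=9  "110101101011"  (len 12)
k=10  "10101101011101"  (len 14)
k=11  "010110101110101"  (len 15)
k=12  "10110101110101"  (len 14)
k=13  "011010111010101"  (len 15)
k=14  "11010111010101"  (len 14)
k=15  "101011101010101"  (len 15)
k=16  "010111010101011"  (len 15)
k=17  "10111010101011"  (len 14)
k=18  "0111010101011101"  (len 16)
k=19  "111010101011101"  (len 15)
k=20  "110101010111011"  (len 15)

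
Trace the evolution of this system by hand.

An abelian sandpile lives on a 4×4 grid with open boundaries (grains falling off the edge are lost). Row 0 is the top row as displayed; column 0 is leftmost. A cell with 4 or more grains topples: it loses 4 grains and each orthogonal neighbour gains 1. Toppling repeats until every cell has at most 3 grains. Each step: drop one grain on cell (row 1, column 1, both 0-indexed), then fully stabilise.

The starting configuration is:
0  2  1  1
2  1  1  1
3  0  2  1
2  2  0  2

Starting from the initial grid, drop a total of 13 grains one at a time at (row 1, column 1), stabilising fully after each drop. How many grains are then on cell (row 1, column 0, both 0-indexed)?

3

t=0: 0  2  1  1
2  1  1  1
3  0  2  1
2  2  0  2
t=1: 0  2  1  1
2  2  1  1
3  0  2  1
2  2  0  2
t=2: 0  2  1  1
2  3  1  1
3  0  2  1
2  2  0  2
t=3: 0  3  1  1
3  0  2  1
3  1  2  1
2  2  0  2
t=4: 0  3  1  1
3  1  2  1
3  1  2  1
2  2  0  2
t=5: 0  3  1  1
3  2  2  1
3  1  2  1
2  2  0  2
t=6: 0  3  1  1
3  3  2  1
3  1  2  1
2  2  0  2
t=7: 2  0  2  1
1  2  3  1
0  3  2  1
3  2  0  2
t=8: 2  0  2  1
1  3  3  1
0  3  2  1
3  2  0  2
t=9: 2  1  3  1
2  2  1  2
1  1  0  2
3  3  1  2
t=10: 2  1  3  1
2  3  1  2
1  1  0  2
3  3  1  2
t=11: 2  2  3  1
3  0  2  2
1  2  0  2
3  3  1  2
t=12: 2  2  3  1
3  1  2  2
1  2  0  2
3  3  1  2
t=13: 2  2  3  1
3  2  2  2
1  2  0  2
3  3  1  2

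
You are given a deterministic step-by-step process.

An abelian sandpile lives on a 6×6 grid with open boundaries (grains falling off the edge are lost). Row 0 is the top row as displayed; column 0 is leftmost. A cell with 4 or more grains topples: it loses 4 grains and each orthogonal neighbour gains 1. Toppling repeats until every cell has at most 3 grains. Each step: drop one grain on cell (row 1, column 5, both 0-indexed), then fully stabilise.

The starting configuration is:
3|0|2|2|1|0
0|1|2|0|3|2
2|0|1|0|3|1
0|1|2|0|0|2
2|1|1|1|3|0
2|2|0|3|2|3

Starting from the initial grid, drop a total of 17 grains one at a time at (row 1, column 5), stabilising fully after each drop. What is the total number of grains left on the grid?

t=0: 3|0|2|2|1|0
0|1|2|0|3|2
2|0|1|0|3|1
0|1|2|0|0|2
2|1|1|1|3|0
2|2|0|3|2|3
t=1: 3|0|2|2|1|0
0|1|2|0|3|3
2|0|1|0|3|1
0|1|2|0|0|2
2|1|1|1|3|0
2|2|0|3|2|3
t=2: 3|0|2|2|2|1
0|1|2|1|1|1
2|0|1|1|0|3
0|1|2|0|1|2
2|1|1|1|3|0
2|2|0|3|2|3
t=3: 3|0|2|2|2|1
0|1|2|1|1|2
2|0|1|1|0|3
0|1|2|0|1|2
2|1|1|1|3|0
2|2|0|3|2|3
t=4: 3|0|2|2|2|1
0|1|2|1|1|3
2|0|1|1|0|3
0|1|2|0|1|2
2|1|1|1|3|0
2|2|0|3|2|3
t=5: 3|0|2|2|2|2
0|1|2|1|2|1
2|0|1|1|1|0
0|1|2|0|1|3
2|1|1|1|3|0
2|2|0|3|2|3
t=6: 3|0|2|2|2|2
0|1|2|1|2|2
2|0|1|1|1|0
0|1|2|0|1|3
2|1|1|1|3|0
2|2|0|3|2|3
t=7: 3|0|2|2|2|2
0|1|2|1|2|3
2|0|1|1|1|0
0|1|2|0|1|3
2|1|1|1|3|0
2|2|0|3|2|3
t=8: 3|0|2|2|2|3
0|1|2|1|3|0
2|0|1|1|1|1
0|1|2|0|1|3
2|1|1|1|3|0
2|2|0|3|2|3
t=9: 3|0|2|2|2|3
0|1|2|1|3|1
2|0|1|1|1|1
0|1|2|0|1|3
2|1|1|1|3|0
2|2|0|3|2|3
t=10: 3|0|2|2|2|3
0|1|2|1|3|2
2|0|1|1|1|1
0|1|2|0|1|3
2|1|1|1|3|0
2|2|0|3|2|3
t=11: 3|0|2|2|2|3
0|1|2|1|3|3
2|0|1|1|1|1
0|1|2|0|1|3
2|1|1|1|3|0
2|2|0|3|2|3
t=12: 3|0|2|3|0|1
0|1|2|2|1|2
2|0|1|1|2|2
0|1|2|0|1|3
2|1|1|1|3|0
2|2|0|3|2|3
t=13: 3|0|2|3|0|1
0|1|2|2|1|3
2|0|1|1|2|2
0|1|2|0|1|3
2|1|1|1|3|0
2|2|0|3|2|3
t=14: 3|0|2|3|0|2
0|1|2|2|2|0
2|0|1|1|2|3
0|1|2|0|1|3
2|1|1|1|3|0
2|2|0|3|2|3
t=15: 3|0|2|3|0|2
0|1|2|2|2|1
2|0|1|1|2|3
0|1|2|0|1|3
2|1|1|1|3|0
2|2|0|3|2|3
t=16: 3|0|2|3|0|2
0|1|2|2|2|2
2|0|1|1|2|3
0|1|2|0|1|3
2|1|1|1|3|0
2|2|0|3|2|3
t=17: 3|0|2|3|0|2
0|1|2|2|2|3
2|0|1|1|2|3
0|1|2|0|1|3
2|1|1|1|3|0
2|2|0|3|2|3

56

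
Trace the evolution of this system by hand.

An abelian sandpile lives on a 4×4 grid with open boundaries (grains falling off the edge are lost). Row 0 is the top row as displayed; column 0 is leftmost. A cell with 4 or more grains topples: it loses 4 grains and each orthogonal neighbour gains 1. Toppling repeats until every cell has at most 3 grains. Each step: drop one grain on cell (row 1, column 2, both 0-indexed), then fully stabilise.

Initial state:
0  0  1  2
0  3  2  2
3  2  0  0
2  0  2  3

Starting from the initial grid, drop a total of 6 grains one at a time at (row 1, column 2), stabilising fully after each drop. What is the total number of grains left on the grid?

t=0: 0  0  1  2
0  3  2  2
3  2  0  0
2  0  2  3
t=1: 0  0  1  2
0  3  3  2
3  2  0  0
2  0  2  3
t=2: 0  1  2  2
1  0  1  3
3  3  1  0
2  0  2  3
t=3: 0  1  2  2
1  0  2  3
3  3  1  0
2  0  2  3
t=4: 0  1  2  2
1  0  3  3
3  3  1  0
2  0  2  3
t=5: 0  1  3  3
1  1  1  0
3  3  2  1
2  0  2  3
t=6: 0  1  3  3
1  1  2  0
3  3  2  1
2  0  2  3

27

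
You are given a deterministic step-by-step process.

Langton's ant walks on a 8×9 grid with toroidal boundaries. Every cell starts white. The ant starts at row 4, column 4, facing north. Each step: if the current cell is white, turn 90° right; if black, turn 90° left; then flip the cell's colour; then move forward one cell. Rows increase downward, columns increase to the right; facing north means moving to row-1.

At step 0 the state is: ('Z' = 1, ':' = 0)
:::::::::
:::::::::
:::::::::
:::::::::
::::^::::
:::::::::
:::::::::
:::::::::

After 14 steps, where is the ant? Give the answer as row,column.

5,3

[0] :::::::::
:::::::::
:::::::::
:::::::::
::::^::::
:::::::::
:::::::::
:::::::::
[1] :::::::::
:::::::::
:::::::::
:::::::::
::::Z>:::
:::::::::
:::::::::
:::::::::
[2] :::::::::
:::::::::
:::::::::
:::::::::
::::ZZ:::
:::::v:::
:::::::::
:::::::::
[3] :::::::::
:::::::::
:::::::::
:::::::::
::::ZZ:::
::::<Z:::
:::::::::
:::::::::
[4] :::::::::
:::::::::
:::::::::
:::::::::
::::^Z:::
::::ZZ:::
:::::::::
:::::::::
[5] :::::::::
:::::::::
:::::::::
:::::::::
:::<:Z:::
::::ZZ:::
:::::::::
:::::::::
[6] :::::::::
:::::::::
:::::::::
:::^:::::
:::Z:Z:::
::::ZZ:::
:::::::::
:::::::::
[7] :::::::::
:::::::::
:::::::::
:::Z>::::
:::Z:Z:::
::::ZZ:::
:::::::::
:::::::::
[8] :::::::::
:::::::::
:::::::::
:::ZZ::::
:::ZvZ:::
::::ZZ:::
:::::::::
:::::::::
[9] :::::::::
:::::::::
:::::::::
:::ZZ::::
:::<ZZ:::
::::ZZ:::
:::::::::
:::::::::
[10] :::::::::
:::::::::
:::::::::
:::ZZ::::
::::ZZ:::
:::vZZ:::
:::::::::
:::::::::
[11] :::::::::
:::::::::
:::::::::
:::ZZ::::
::::ZZ:::
::<ZZZ:::
:::::::::
:::::::::
[12] :::::::::
:::::::::
:::::::::
:::ZZ::::
::^:ZZ:::
::ZZZZ:::
:::::::::
:::::::::
[13] :::::::::
:::::::::
:::::::::
:::ZZ::::
::Z>ZZ:::
::ZZZZ:::
:::::::::
:::::::::
[14] :::::::::
:::::::::
:::::::::
:::ZZ::::
::ZZZZ:::
::ZvZZ:::
:::::::::
:::::::::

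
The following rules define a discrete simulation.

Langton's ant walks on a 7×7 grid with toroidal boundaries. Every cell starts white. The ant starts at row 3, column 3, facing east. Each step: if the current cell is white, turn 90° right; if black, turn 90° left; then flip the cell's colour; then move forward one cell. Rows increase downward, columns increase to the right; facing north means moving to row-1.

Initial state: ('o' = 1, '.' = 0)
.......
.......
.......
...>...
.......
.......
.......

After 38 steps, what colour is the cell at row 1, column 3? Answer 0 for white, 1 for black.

k=0  .......
.......
.......
...>...
.......
.......
.......
k=1  .......
.......
.......
...o...
...v...
.......
.......
k=2  .......
.......
.......
...o...
..<o...
.......
.......
k=3  .......
.......
.......
..^o...
..oo...
.......
.......
k=4  .......
.......
.......
..o>...
..oo...
.......
.......
k=5  .......
.......
...^...
..o....
..oo...
.......
.......
k=6  .......
.......
...o>..
..o....
..oo...
.......
.......
k=7  .......
.......
...oo..
..o.v..
..oo...
.......
.......
k=8  .......
.......
...oo..
..o<o..
..oo...
.......
.......
k=9  .......
.......
...^o..
..ooo..
..oo...
.......
.......
k=10  .......
.......
..<.o..
..ooo..
..oo...
.......
.......
k=11  .......
..^....
..o.o..
..ooo..
..oo...
.......
.......
k=12  .......
..o>...
..o.o..
..ooo..
..oo...
.......
.......
k=13  .......
..oo...
..ovo..
..ooo..
..oo...
.......
.......
k=14  .......
..oo...
..<oo..
..ooo..
..oo...
.......
.......
k=15  .......
..oo...
...oo..
..voo..
..oo...
.......
.......
k=16  .......
..oo...
...oo..
...>o..
..oo...
.......
.......
k=17  .......
..oo...
...^o..
....o..
..oo...
.......
.......
k=18  .......
..oo...
..<.o..
....o..
..oo...
.......
.......
k=19  .......
..^o...
..o.o..
....o..
..oo...
.......
.......
k=20  .......
.<.o...
..o.o..
....o..
..oo...
.......
.......
k=21  .^.....
.o.o...
..o.o..
....o..
..oo...
.......
.......
k=22  .o>....
.o.o...
..o.o..
....o..
..oo...
.......
.......
k=23  .oo....
.ovo...
..o.o..
....o..
..oo...
.......
.......
k=24  .oo....
.<oo...
..o.o..
....o..
..oo...
.......
.......
k=25  .oo....
..oo...
.vo.o..
....o..
..oo...
.......
.......
k=26  .oo....
..oo...
<oo.o..
....o..
..oo...
.......
.......
k=27  .oo....
^.oo...
ooo.o..
....o..
..oo...
.......
.......
k=28  .oo....
o>oo...
ooo.o..
....o..
..oo...
.......
.......
k=29  .oo....
oooo...
ovo.o..
....o..
..oo...
.......
.......
k=30  .oo....
oooo...
o.>.o..
....o..
..oo...
.......
.......
k=31  .oo....
oo^o...
o...o..
....o..
..oo...
.......
.......
k=32  .oo....
o<.o...
o...o..
....o..
..oo...
.......
.......
k=33  .oo....
o..o...
ov..o..
....o..
..oo...
.......
.......
k=34  .oo....
o..o...
<o..o..
....o..
..oo...
.......
.......
k=35  .oo....
o..o...
.o..o..
v...o..
..oo...
.......
.......
k=36  .oo....
o..o...
.o..o..
o...o.<
..oo...
.......
.......
k=37  .oo....
o..o...
.o..o.^
o...o.o
..oo...
.......
.......
k=38  .oo....
o..o...
>o..o.o
o...o.o
..oo...
.......
.......

1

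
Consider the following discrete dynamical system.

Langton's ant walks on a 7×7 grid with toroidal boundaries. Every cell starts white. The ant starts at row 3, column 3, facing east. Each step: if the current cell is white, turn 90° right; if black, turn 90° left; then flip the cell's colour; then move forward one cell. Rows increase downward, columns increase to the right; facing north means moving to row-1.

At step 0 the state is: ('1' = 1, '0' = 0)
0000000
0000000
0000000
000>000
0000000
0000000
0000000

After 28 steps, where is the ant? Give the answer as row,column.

gen 0: 0000000
0000000
0000000
000>000
0000000
0000000
0000000
gen 1: 0000000
0000000
0000000
0001000
000v000
0000000
0000000
gen 2: 0000000
0000000
0000000
0001000
00<1000
0000000
0000000
gen 3: 0000000
0000000
0000000
00^1000
0011000
0000000
0000000
gen 4: 0000000
0000000
0000000
001>000
0011000
0000000
0000000
gen 5: 0000000
0000000
000^000
0010000
0011000
0000000
0000000
gen 6: 0000000
0000000
0001>00
0010000
0011000
0000000
0000000
gen 7: 0000000
0000000
0001100
0010v00
0011000
0000000
0000000
gen 8: 0000000
0000000
0001100
001<100
0011000
0000000
0000000
gen 9: 0000000
0000000
000^100
0011100
0011000
0000000
0000000
gen 10: 0000000
0000000
00<0100
0011100
0011000
0000000
0000000
gen 11: 0000000
00^0000
0010100
0011100
0011000
0000000
0000000
gen 12: 0000000
001>000
0010100
0011100
0011000
0000000
0000000
gen 13: 0000000
0011000
001v100
0011100
0011000
0000000
0000000
gen 14: 0000000
0011000
00<1100
0011100
0011000
0000000
0000000
gen 15: 0000000
0011000
0001100
00v1100
0011000
0000000
0000000
gen 16: 0000000
0011000
0001100
000>100
0011000
0000000
0000000
gen 17: 0000000
0011000
000^100
0000100
0011000
0000000
0000000
gen 18: 0000000
0011000
00<0100
0000100
0011000
0000000
0000000
gen 19: 0000000
00^1000
0010100
0000100
0011000
0000000
0000000
gen 20: 0000000
0<01000
0010100
0000100
0011000
0000000
0000000
gen 21: 0^00000
0101000
0010100
0000100
0011000
0000000
0000000
gen 22: 01>0000
0101000
0010100
0000100
0011000
0000000
0000000
gen 23: 0110000
01v1000
0010100
0000100
0011000
0000000
0000000
gen 24: 0110000
0<11000
0010100
0000100
0011000
0000000
0000000
gen 25: 0110000
0011000
0v10100
0000100
0011000
0000000
0000000
gen 26: 0110000
0011000
<110100
0000100
0011000
0000000
0000000
gen 27: 0110000
^011000
1110100
0000100
0011000
0000000
0000000
gen 28: 0110000
1>11000
1110100
0000100
0011000
0000000
0000000

1,1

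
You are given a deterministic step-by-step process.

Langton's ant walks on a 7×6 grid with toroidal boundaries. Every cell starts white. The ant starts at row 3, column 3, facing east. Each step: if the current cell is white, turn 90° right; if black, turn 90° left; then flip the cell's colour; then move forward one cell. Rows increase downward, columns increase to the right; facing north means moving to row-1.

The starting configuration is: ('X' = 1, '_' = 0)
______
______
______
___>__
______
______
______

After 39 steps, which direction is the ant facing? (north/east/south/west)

south

0) ______
______
______
___>__
______
______
______
1) ______
______
______
___X__
___v__
______
______
2) ______
______
______
___X__
__<X__
______
______
3) ______
______
______
__^X__
__XX__
______
______
4) ______
______
______
__X>__
__XX__
______
______
5) ______
______
___^__
__X___
__XX__
______
______
6) ______
______
___X>_
__X___
__XX__
______
______
7) ______
______
___XX_
__X_v_
__XX__
______
______
8) ______
______
___XX_
__X<X_
__XX__
______
______
9) ______
______
___^X_
__XXX_
__XX__
______
______
10) ______
______
__<_X_
__XXX_
__XX__
______
______
11) ______
__^___
__X_X_
__XXX_
__XX__
______
______
12) ______
__X>__
__X_X_
__XXX_
__XX__
______
______
13) ______
__XX__
__XvX_
__XXX_
__XX__
______
______
14) ______
__XX__
__<XX_
__XXX_
__XX__
______
______
15) ______
__XX__
___XX_
__vXX_
__XX__
______
______
16) ______
__XX__
___XX_
___>X_
__XX__
______
______
17) ______
__XX__
___^X_
____X_
__XX__
______
______
18) ______
__XX__
__<_X_
____X_
__XX__
______
______
19) ______
__^X__
__X_X_
____X_
__XX__
______
______
20) ______
_<_X__
__X_X_
____X_
__XX__
______
______
21) _^____
_X_X__
__X_X_
____X_
__XX__
______
______
22) _X>___
_X_X__
__X_X_
____X_
__XX__
______
______
23) _XX___
_XvX__
__X_X_
____X_
__XX__
______
______
24) _XX___
_<XX__
__X_X_
____X_
__XX__
______
______
25) _XX___
__XX__
_vX_X_
____X_
__XX__
______
______
26) _XX___
__XX__
<XX_X_
____X_
__XX__
______
______
27) _XX___
^_XX__
XXX_X_
____X_
__XX__
______
______
28) _XX___
X>XX__
XXX_X_
____X_
__XX__
______
______
29) _XX___
XXXX__
XvX_X_
____X_
__XX__
______
______
30) _XX___
XXXX__
X_>_X_
____X_
__XX__
______
______
31) _XX___
XX^X__
X___X_
____X_
__XX__
______
______
32) _XX___
X<_X__
X___X_
____X_
__XX__
______
______
33) _XX___
X__X__
Xv__X_
____X_
__XX__
______
______
34) _XX___
X__X__
<X__X_
____X_
__XX__
______
______
35) _XX___
X__X__
_X__X_
v___X_
__XX__
______
______
36) _XX___
X__X__
_X__X_
X___X<
__XX__
______
______
37) _XX___
X__X__
_X__X^
X___XX
__XX__
______
______
38) _XX___
X__X__
>X__XX
X___XX
__XX__
______
______
39) _XX___
X__X__
XX__XX
v___XX
__XX__
______
______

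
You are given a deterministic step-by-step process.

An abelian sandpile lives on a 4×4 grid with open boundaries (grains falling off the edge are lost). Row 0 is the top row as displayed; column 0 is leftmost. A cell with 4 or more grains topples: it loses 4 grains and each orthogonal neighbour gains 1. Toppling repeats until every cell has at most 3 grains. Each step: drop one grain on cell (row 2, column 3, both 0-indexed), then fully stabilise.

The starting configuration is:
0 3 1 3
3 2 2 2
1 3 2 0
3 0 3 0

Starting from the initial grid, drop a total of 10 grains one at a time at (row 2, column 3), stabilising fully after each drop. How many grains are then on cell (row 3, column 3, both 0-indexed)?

0

gen 0: 0 3 1 3
3 2 2 2
1 3 2 0
3 0 3 0
gen 1: 0 3 1 3
3 2 2 2
1 3 2 1
3 0 3 0
gen 2: 0 3 1 3
3 2 2 2
1 3 2 2
3 0 3 0
gen 3: 0 3 1 3
3 2 2 2
1 3 2 3
3 0 3 0
gen 4: 0 3 1 3
3 2 2 3
1 3 3 0
3 0 3 1
gen 5: 0 3 1 3
3 2 2 3
1 3 3 1
3 0 3 1
gen 6: 0 3 1 3
3 2 2 3
1 3 3 2
3 0 3 1
gen 7: 0 3 1 3
3 2 2 3
1 3 3 3
3 0 3 1
gen 8: 2 1 0 1
0 2 2 2
3 1 3 2
3 2 0 3
gen 9: 2 1 0 1
0 2 2 2
3 1 3 3
3 2 0 3
gen 10: 2 1 0 1
0 2 3 3
3 2 0 2
3 2 2 0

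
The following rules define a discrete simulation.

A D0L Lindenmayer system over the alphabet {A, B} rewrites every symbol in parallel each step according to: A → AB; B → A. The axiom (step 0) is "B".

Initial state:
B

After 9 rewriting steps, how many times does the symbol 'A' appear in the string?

step 0: B
step 1: A
step 2: AB
step 3: ABA
step 4: ABAAB
step 5: ABAABABA
step 6: ABAABABAABAAB
step 7: ABAABABAABAABABAABABA
step 8: ABAABABAABAABABAABABAABAABABAABAAB
step 9: ABAABABAABAABABAABABAABAABABAABAABABAABABAABAABABAABABA

34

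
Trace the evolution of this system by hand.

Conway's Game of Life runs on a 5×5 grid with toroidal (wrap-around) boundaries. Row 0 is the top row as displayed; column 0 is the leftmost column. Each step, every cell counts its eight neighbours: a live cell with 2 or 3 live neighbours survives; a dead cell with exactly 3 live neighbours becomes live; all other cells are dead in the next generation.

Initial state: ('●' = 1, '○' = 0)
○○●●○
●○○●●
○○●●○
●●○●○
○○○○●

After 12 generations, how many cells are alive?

[0] ○○●●○
●○○●●
○○●●○
●●○●○
○○○○●
[1] ●○●○○
○●○○○
○○○○○
●●○●○
●●○○●
[2] ○○●○●
○●○○○
●●●○○
○●●○○
○○○●○
[3] ○○●●○
○○○●○
●○○○○
●○○●○
○●○●○
[4] ○○○●●
○○●●●
○○○○○
●●●○○
○●○●○
[5] ●○○○○
○○●○●
●○○○●
●●●○○
○●○●○
[6] ●●●●●
○●○●●
○○●○●
○○●●○
○○○○●
[7] ○●○○○
○○○○○
●●○○●
○○●○●
○○○○○
[8] ○○○○○
○●○○○
●●○●●
○●○●●
○○○○○
[9] ○○○○○
○●●○●
○●○●○
○●○●○
○○○○○
[10] ○○○○○
●●●●○
○●○●●
○○○○○
○○○○○
[11] ○●●○○
●●○●○
○●○●●
○○○○○
○○○○○
[12] ●●●○○
○○○●○
○●○●●
○○○○○
○○○○○

7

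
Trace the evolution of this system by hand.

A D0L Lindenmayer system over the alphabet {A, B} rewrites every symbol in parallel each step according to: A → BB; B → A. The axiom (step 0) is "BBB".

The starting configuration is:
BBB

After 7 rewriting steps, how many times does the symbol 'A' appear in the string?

24

t=0: BBB
t=1: AAA
t=2: BBBBBB
t=3: AAAAAA
t=4: BBBBBBBBBBBB
t=5: AAAAAAAAAAAA
t=6: BBBBBBBBBBBBBBBBBBBBBBBB
t=7: AAAAAAAAAAAAAAAAAAAAAAAA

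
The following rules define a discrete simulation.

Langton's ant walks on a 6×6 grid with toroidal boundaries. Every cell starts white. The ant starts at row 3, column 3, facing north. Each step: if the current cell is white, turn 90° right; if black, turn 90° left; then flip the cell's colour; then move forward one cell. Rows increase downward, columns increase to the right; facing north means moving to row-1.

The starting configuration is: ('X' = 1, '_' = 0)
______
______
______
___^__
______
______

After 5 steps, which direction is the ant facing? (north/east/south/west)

gen 0: ______
______
______
___^__
______
______
gen 1: ______
______
______
___X>_
______
______
gen 2: ______
______
______
___XX_
____v_
______
gen 3: ______
______
______
___XX_
___<X_
______
gen 4: ______
______
______
___^X_
___XX_
______
gen 5: ______
______
______
__<_X_
___XX_
______

west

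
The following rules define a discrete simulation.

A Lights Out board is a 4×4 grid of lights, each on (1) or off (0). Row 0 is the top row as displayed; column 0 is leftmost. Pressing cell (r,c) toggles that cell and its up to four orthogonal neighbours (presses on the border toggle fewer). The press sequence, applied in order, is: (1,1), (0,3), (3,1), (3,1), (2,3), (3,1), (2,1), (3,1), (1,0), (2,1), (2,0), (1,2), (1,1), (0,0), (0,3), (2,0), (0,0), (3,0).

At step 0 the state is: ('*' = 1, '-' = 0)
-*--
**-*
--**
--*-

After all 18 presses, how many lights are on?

[0] -*--
**-*
--**
--*-
[1] ----
--**
-***
--*-
[2] --**
--*-
-***
--*-
[3] --**
--*-
--**
**--
[4] --**
--*-
-***
--*-
[5] --**
--**
-*--
--**
[6] --**
--**
----
**-*
[7] --**
-***
***-
*--*
[8] --**
-***
*-*-
-***
[9] *-**
*-**
--*-
-***
[10] *-**
****
**--
--**
[11] *-**
-***
----
*-**
[12] *--*
----
--*-
*-**
[13] **-*
***-
-**-
*-**
[14] ---*
-**-
-**-
*-**
[15] --*-
-***
-**-
*-**
[16] --*-
****
*-*-
--**
[17] ***-
-***
*-*-
--**
[18] ***-
-***
--*-
****

11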